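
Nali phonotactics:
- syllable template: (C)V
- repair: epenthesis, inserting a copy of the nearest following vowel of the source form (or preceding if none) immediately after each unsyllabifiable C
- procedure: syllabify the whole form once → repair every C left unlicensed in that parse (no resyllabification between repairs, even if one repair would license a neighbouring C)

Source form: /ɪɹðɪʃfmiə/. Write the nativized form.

Under (C)V, the unsyllabifiable consonants are /ɹ/, /ʃ/, /f/ (no codas are permitted; onsets are limited to one consonant).
Inserting the epenthetic vowel yields /ɹ/ → /ɹɪ/, /ʃ/ → /ʃi/, /f/ → /fi/.

ɪɹɪðɪʃifimiə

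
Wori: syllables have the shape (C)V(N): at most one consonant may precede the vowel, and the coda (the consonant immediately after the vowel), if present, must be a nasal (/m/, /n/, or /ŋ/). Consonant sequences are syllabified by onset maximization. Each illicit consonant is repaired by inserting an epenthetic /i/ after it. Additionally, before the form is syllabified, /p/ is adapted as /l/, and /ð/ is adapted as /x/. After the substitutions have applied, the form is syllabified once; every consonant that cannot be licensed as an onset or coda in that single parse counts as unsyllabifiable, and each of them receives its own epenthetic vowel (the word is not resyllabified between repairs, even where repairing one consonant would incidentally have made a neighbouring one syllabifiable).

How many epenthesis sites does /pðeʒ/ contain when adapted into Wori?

After substitution the input is /lxeʒ/.
The unsyllabifiable consonants are /l/, /ʒ/; each receives one epenthetic vowel.

2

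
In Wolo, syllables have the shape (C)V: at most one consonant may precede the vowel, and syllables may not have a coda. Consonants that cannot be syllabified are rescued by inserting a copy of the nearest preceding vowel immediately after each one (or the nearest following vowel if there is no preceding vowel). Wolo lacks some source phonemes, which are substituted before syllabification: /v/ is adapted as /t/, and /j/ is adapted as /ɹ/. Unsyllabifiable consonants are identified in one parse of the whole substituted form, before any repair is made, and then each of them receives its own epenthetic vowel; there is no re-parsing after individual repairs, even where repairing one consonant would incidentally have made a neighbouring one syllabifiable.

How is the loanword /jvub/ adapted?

Substitution: /j/ → /ɹ/, /v/ → /t/, giving /ɹtub/.
Under (C)V, the unsyllabifiable consonants are /ɹ/, /b/ (no codas are permitted; onsets are limited to one consonant).
Each unlicensed consonant becomes the onset of a new syllable: /ɹ/ → /ɹu/, /b/ → /bu/.

ɹutubu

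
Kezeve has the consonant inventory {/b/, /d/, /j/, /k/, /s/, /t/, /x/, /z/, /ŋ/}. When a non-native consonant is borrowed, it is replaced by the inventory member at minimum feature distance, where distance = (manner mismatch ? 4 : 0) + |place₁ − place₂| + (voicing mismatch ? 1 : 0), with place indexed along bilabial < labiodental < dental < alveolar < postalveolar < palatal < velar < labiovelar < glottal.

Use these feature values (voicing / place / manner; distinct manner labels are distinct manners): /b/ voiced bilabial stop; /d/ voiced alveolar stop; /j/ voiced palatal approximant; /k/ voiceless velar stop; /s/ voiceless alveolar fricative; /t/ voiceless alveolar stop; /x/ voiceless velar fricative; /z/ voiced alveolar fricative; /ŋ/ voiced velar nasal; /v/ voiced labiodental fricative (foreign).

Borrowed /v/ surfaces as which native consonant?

/z/ is closest: same manner (fricative), place distance 2 (labiodental→alveolar), same voicing; total 2. Next closest is /s/ at distance 3.

z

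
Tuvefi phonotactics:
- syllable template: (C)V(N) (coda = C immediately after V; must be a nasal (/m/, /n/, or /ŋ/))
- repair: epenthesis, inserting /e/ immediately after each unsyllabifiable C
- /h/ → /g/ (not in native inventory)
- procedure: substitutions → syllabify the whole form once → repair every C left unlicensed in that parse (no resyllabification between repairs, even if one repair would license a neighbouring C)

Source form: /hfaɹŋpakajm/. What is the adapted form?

Substitution: /h/ → /g/, giving /gfaɹŋpakajm/.
Under (C)V(N), the unsyllabifiable consonants are /g/, /ɹ/, /ŋ/, /j/, /m/ (only a nasal (/m/, /n/, or /ŋ/) is licensed in coda position; onsets are limited to one consonant).
Inserting the epenthetic vowel yields /g/ → /ge/, /ɹ/ → /ɹe/, /ŋ/ → /ŋe/, /j/ → /je/, /m/ → /me/.

gefaɹeŋepakajeme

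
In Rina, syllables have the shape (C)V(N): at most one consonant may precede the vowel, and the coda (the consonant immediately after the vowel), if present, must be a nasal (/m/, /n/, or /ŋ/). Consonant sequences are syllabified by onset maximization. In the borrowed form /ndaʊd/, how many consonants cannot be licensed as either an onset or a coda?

Syllabifying with onset maximization leaves /n/, /d/ stranded (only a nasal (/m/, /n/, or /ŋ/) is licensed in coda position; onsets are limited to one consonant).

2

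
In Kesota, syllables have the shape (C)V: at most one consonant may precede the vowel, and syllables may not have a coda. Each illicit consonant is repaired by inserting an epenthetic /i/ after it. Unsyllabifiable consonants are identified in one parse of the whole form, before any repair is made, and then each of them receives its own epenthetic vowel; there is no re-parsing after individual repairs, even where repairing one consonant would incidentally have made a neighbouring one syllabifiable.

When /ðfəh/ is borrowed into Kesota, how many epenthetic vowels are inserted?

2

The unsyllabifiable consonants are /ð/, /h/; each receives one epenthetic vowel.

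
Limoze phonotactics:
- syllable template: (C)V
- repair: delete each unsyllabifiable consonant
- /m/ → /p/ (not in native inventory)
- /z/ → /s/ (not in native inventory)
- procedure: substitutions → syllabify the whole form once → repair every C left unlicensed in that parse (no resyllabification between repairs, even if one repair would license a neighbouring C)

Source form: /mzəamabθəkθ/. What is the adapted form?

Substitution: /m/ → /p/, /z/ → /s/, giving /psəapabθəkθ/.
Under (C)V, the unsyllabifiable consonants are /p/, /b/, /k/, /θ/ (no codas are permitted; onsets are limited to one consonant).
Each unlicensed consonant is deleted: /p/, /b/, /k/, /θ/.

səapaθə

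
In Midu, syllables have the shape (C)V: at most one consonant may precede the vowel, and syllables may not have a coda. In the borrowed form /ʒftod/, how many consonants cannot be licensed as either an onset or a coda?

3

The consonants /ʒ/, /f/, /d/ cannot be parsed into a legal (C)V syllable (no codas are permitted; onsets are limited to one consonant).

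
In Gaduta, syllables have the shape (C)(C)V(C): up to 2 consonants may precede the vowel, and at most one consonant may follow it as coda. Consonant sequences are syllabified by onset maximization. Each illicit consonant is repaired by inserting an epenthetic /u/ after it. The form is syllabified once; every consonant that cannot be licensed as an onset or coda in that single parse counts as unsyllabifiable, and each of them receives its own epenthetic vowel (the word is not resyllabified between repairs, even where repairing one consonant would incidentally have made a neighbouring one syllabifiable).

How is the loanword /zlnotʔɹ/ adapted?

zulnotʔuɹu

Syllabifying with onset maximization leaves /z/, /ʔ/, /ɹ/ stranded (at most one coda consonant is licensed; onsets may contain at most 2 consonants).
Inserting the epenthetic vowel yields /z/ → /zu/, /ʔ/ → /ʔu/, /ɹ/ → /ɹu/.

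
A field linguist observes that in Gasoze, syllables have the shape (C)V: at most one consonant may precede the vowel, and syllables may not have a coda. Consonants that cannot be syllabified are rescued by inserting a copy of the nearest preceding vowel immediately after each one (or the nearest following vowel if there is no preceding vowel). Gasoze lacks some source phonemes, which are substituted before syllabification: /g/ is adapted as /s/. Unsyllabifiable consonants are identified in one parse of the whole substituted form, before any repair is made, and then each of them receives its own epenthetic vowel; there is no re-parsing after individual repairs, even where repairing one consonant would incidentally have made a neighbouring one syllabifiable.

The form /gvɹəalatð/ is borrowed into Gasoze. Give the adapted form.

səvəɹəalataða

Substitution: /g/ → /s/, giving /svɹəalatð/.
Syllabifying with onset maximization leaves /s/, /v/, /t/, /ð/ stranded (no codas are permitted; onsets are limited to one consonant).
Each unlicensed consonant becomes the onset of a new syllable: /s/ → /sə/, /v/ → /və/, /t/ → /ta/, /ð/ → /ða/.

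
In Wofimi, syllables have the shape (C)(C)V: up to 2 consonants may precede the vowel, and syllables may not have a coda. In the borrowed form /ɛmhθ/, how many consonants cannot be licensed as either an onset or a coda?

The consonants /m/, /h/, /θ/ cannot be parsed into a legal (C)(C)V syllable (no codas are permitted; onsets may contain at most 2 consonants).

3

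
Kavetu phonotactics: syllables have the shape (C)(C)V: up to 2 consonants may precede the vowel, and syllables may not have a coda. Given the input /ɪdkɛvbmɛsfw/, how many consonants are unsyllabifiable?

4

Under (C)(C)V, the unsyllabifiable consonants are /v/, /s/, /f/, /w/ (no codas are permitted; onsets may contain at most 2 consonants).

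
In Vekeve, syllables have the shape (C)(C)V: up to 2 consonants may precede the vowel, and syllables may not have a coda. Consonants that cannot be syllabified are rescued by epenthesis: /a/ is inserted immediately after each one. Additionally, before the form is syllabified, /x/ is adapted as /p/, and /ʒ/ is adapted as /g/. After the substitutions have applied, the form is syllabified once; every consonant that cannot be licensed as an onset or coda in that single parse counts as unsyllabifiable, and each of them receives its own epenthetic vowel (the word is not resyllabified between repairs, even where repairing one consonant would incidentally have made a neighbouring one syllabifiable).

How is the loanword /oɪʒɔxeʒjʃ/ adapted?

Substitution: /ʒ/ → /g/, /x/ → /p/, giving /oɪgɔpegjʃ/.
The consonants /g/, /j/, /ʃ/ cannot be parsed into a legal (C)(C)V syllable (no codas are permitted; onsets may contain at most 2 consonants).
Inserting the epenthetic vowel yields /g/ → /ga/, /j/ → /ja/, /ʃ/ → /ʃa/.

oɪgɔpegajaʃa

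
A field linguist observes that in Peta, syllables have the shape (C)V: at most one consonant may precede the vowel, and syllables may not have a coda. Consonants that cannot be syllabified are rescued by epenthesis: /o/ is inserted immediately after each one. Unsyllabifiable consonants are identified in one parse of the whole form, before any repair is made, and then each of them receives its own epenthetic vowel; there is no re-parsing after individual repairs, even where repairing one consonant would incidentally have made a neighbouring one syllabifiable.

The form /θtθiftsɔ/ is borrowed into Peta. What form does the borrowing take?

θotoθifotosɔ

Under (C)V, the unsyllabifiable consonants are /θ/, /t/, /f/, /t/ (no codas are permitted; onsets are limited to one consonant).
Each unlicensed consonant becomes the onset of a new syllable: /θ/ → /θo/, /t/ → /to/, /f/ → /fo/, /t/ → /to/.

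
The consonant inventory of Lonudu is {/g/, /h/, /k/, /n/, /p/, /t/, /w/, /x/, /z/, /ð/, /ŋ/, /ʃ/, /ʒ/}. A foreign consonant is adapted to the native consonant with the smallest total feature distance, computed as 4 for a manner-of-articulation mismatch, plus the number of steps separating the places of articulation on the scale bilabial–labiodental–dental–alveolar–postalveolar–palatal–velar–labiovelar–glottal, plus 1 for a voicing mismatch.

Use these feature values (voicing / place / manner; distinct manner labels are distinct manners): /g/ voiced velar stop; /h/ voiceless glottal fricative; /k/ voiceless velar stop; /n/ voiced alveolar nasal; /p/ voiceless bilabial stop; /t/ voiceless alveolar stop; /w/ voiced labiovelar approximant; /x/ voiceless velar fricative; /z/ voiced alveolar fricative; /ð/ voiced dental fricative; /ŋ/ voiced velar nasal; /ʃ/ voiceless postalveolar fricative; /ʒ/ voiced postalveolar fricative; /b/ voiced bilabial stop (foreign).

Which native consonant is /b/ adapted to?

p

/p/ is closest: same manner (stop), place distance 0 (bilabial→bilabial), voicing differs (+1); total 1. Next closest is /t/ at distance 4.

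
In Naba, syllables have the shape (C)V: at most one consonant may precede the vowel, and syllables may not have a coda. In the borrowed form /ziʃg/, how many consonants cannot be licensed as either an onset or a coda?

2

Under (C)V, the unsyllabifiable consonants are /ʃ/, /g/ (no codas are permitted; onsets are limited to one consonant).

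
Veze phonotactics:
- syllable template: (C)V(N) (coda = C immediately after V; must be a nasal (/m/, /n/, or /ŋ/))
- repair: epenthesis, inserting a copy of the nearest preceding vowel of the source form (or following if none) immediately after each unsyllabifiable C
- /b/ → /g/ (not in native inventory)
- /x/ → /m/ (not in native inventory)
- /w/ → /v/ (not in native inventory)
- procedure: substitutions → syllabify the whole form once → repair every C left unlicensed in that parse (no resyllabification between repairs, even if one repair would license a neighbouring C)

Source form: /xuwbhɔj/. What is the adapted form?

muvuguhɔjɔ

Substitution: /x/ → /m/, /w/ → /v/, /b/ → /g/, giving /muvghɔj/.
Under (C)V(N), the unsyllabifiable consonants are /v/, /g/, /j/ (only a nasal (/m/, /n/, or /ŋ/) is licensed in coda position; onsets are limited to one consonant).
Each unlicensed consonant becomes the onset of a new syllable: /v/ → /vu/, /g/ → /gu/, /j/ → /jɔ/.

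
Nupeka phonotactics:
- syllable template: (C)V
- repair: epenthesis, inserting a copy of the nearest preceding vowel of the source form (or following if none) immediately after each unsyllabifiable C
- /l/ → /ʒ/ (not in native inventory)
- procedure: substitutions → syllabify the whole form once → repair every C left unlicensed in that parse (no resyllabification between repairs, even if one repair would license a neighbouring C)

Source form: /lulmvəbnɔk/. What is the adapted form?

Substitution: /l/ → /ʒ/, giving /ʒuʒmvəbnɔk/.
Syllabifying with onset maximization leaves /ʒ/, /m/, /b/, /k/ stranded (no codas are permitted; onsets are limited to one consonant).
Each unlicensed consonant becomes the onset of a new syllable: /ʒ/ → /ʒu/, /m/ → /mu/, /b/ → /bə/, /k/ → /kɔ/.

ʒuʒumuvəbənɔkɔ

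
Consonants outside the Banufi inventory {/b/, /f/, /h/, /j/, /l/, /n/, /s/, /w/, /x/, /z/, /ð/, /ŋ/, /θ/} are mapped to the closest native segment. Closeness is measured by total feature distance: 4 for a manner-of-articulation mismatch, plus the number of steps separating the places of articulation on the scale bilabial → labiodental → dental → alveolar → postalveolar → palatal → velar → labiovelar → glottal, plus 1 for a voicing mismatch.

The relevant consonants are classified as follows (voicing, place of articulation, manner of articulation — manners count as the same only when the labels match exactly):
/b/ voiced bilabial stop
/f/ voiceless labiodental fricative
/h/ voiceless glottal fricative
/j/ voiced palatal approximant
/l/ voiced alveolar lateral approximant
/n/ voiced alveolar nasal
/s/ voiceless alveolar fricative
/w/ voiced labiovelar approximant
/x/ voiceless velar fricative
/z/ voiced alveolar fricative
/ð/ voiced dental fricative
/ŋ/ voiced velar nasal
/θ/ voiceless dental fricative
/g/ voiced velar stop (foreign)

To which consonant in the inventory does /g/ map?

/ŋ/ is closest: manner differs (stop→nasal, +4), place distance 0 (velar→velar), same voicing; total 4. Next closest is /j/ at distance 5.

ŋ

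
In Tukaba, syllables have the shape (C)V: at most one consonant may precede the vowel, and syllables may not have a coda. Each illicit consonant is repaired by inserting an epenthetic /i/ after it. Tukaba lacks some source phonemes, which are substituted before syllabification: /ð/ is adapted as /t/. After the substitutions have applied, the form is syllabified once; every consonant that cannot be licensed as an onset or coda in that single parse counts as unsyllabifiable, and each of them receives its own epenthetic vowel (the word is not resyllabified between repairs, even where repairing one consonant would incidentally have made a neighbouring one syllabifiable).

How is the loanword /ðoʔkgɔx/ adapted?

Substitution: /ð/ → /t/, giving /toʔkgɔx/.
The consonants /ʔ/, /k/, /x/ cannot be parsed into a legal (C)V syllable (no codas are permitted; onsets are limited to one consonant).
Each unlicensed consonant becomes the onset of a new syllable: /ʔ/ → /ʔi/, /k/ → /ki/, /x/ → /xi/.

toʔikigɔxi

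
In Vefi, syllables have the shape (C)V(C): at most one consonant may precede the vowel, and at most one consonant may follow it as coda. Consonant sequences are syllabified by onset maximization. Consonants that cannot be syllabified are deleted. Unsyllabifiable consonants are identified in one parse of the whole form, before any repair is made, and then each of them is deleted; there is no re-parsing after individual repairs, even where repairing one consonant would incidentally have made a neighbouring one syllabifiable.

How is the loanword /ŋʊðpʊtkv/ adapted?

ŋʊðpʊt

Under (C)V(C), the unsyllabifiable consonants are /k/, /v/ (at most one coda consonant is licensed; onsets are limited to one consonant).
Deleting the stranded consonants removes /k/, /v/.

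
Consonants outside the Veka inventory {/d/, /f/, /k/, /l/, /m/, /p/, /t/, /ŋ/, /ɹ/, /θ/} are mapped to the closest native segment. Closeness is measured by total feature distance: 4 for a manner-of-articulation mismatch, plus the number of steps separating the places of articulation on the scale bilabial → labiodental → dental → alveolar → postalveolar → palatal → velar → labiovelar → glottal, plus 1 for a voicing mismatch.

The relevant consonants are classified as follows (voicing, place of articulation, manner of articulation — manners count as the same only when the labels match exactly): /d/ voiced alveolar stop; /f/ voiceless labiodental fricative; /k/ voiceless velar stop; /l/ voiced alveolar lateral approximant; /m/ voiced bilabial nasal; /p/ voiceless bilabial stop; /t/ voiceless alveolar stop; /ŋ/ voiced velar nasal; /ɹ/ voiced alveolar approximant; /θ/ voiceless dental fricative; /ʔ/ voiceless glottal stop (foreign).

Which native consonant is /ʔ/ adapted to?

/k/ is closest: same manner (stop), place distance 2 (glottal→velar), same voicing; total 2. Next closest is /t/ at distance 5.

k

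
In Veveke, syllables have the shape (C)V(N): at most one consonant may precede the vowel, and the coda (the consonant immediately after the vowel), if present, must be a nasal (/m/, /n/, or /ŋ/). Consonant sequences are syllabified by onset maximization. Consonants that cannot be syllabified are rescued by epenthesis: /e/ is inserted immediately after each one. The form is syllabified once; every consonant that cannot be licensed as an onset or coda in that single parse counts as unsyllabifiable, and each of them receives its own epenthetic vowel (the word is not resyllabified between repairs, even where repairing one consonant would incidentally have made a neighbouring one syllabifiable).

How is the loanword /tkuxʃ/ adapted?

Syllabifying with onset maximization leaves /t/, /x/, /ʃ/ stranded (only a nasal (/m/, /n/, or /ŋ/) is licensed in coda position; onsets are limited to one consonant).
Epenthesis after each stranded consonant: /t/ → /te/, /x/ → /xe/, /ʃ/ → /ʃe/.

tekuxeʃe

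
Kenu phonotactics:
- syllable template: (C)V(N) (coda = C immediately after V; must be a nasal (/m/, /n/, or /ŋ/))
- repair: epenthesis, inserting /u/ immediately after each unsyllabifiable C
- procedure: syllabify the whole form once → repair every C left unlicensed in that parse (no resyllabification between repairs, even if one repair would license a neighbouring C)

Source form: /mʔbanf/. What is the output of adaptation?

muʔubanfu

Under (C)V(N), the unsyllabifiable consonants are /m/, /ʔ/, /f/ (only a nasal (/m/, /n/, or /ŋ/) is licensed in coda position; onsets are limited to one consonant).
Each unlicensed consonant becomes the onset of a new syllable: /m/ → /mu/, /ʔ/ → /ʔu/, /f/ → /fu/.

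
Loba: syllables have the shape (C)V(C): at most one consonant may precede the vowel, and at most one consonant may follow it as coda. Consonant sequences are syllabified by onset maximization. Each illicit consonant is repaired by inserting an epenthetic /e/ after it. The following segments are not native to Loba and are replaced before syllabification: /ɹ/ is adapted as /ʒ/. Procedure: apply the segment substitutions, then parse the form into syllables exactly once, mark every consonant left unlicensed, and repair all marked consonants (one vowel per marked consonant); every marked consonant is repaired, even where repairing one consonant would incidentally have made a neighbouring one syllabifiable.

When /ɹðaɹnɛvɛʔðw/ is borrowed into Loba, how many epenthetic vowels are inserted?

After substitution the input is /ʒðaʒnɛvɛʔðw/.
The unsyllabifiable consonants are /ʒ/, /ð/, /w/; each receives one epenthetic vowel.

3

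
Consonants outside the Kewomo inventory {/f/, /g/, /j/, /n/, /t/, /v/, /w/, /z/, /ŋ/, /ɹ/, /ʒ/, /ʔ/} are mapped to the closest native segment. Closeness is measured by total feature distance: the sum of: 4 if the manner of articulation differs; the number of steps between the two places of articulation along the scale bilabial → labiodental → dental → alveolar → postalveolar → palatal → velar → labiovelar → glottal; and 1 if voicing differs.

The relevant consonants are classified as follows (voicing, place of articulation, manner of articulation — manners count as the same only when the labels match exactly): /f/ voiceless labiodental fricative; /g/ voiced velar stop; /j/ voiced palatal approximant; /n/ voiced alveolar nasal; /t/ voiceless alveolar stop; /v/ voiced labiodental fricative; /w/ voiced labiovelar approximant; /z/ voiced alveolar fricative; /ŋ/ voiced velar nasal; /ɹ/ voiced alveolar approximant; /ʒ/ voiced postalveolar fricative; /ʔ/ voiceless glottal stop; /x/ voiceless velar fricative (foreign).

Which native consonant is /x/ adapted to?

ʒ

/ʒ/ is closest: same manner (fricative), place distance 2 (velar→postalveolar), voicing differs (+1); total 3. Next closest is /z/ at distance 4.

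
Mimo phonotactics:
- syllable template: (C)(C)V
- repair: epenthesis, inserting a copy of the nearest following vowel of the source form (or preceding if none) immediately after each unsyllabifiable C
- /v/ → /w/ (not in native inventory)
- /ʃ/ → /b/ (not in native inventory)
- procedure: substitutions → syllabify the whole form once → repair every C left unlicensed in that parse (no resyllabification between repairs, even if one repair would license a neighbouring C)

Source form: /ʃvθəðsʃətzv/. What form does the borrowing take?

Substitution: /ʃ/ → /b/, /v/ → /w/, giving /bwθəðsbətzw/.
The consonants /b/, /ð/, /t/, /z/, /w/ cannot be parsed into a legal (C)(C)V syllable (no codas are permitted; onsets may contain at most 2 consonants).
Inserting the epenthetic vowel yields /b/ → /bə/, /ð/ → /ðə/, /t/ → /tə/, /z/ → /zə/, /w/ → /wə/.

bəwθəðəsbətəzəwə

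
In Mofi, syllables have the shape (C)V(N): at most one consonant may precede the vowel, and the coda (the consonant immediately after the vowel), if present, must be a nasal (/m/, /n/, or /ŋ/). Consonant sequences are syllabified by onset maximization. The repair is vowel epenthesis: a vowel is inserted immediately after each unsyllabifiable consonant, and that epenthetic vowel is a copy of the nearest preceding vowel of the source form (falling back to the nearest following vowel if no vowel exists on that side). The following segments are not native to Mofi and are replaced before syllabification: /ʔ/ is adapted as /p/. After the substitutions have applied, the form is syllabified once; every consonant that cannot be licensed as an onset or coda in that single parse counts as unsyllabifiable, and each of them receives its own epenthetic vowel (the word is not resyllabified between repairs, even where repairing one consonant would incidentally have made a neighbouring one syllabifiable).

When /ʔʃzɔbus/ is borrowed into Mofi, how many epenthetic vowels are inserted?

3

After substitution the input is /pʃzɔbus/.
The unsyllabifiable consonants are /p/, /ʃ/, /s/; each receives one epenthetic vowel.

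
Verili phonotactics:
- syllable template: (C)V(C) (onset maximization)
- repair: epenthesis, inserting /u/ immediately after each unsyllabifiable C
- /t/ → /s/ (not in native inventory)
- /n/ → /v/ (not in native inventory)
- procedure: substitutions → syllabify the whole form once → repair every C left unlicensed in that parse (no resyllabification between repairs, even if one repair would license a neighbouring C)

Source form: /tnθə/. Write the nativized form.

suvuθə

Substitution: /t/ → /s/, /n/ → /v/, giving /svθə/.
The consonants /s/, /v/ cannot be parsed into a legal (C)V(C) syllable (at most one coda consonant is licensed; onsets are limited to one consonant).
Each unlicensed consonant becomes the onset of a new syllable: /s/ → /su/, /v/ → /vu/.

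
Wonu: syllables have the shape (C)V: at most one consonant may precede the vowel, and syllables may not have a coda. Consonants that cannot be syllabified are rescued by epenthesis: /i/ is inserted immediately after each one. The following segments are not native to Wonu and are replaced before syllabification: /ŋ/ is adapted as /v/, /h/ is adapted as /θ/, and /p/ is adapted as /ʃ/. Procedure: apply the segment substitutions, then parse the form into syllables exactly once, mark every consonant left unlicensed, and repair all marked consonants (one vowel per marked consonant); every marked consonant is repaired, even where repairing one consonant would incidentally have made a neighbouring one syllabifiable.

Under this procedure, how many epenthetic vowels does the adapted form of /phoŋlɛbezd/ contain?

4

After substitution the input is /ʃθovlɛbezd/.
The unsyllabifiable consonants are /ʃ/, /v/, /z/, /d/; each receives one epenthetic vowel.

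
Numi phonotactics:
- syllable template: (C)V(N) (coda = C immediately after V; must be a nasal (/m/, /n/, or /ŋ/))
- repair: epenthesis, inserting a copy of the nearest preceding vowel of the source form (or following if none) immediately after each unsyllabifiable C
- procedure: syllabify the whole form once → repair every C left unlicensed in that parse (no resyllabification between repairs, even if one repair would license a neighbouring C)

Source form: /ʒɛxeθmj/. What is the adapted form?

ʒɛxeθemeje

The consonants /θ/, /m/, /j/ cannot be parsed into a legal (C)V(N) syllable (only a nasal (/m/, /n/, or /ŋ/) is licensed in coda position; onsets are limited to one consonant).
Epenthesis after each stranded consonant: /θ/ → /θe/, /m/ → /me/, /j/ → /je/.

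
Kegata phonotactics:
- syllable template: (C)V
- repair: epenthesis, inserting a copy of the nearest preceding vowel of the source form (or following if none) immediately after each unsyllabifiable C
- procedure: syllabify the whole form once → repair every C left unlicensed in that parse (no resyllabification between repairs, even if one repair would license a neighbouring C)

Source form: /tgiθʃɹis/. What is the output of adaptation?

tigiθiʃiɹisi

Under (C)V, the unsyllabifiable consonants are /t/, /θ/, /ʃ/, /s/ (no codas are permitted; onsets are limited to one consonant).
Each unlicensed consonant becomes the onset of a new syllable: /t/ → /ti/, /θ/ → /θi/, /ʃ/ → /ʃi/, /s/ → /si/.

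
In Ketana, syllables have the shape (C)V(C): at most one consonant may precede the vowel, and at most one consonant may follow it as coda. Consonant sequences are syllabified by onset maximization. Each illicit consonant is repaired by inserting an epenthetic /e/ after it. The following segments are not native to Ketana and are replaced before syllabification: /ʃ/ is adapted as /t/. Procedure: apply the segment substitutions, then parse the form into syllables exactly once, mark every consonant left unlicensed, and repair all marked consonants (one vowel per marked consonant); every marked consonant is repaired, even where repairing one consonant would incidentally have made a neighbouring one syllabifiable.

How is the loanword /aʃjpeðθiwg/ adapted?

atjepeðθiwge

Substitution: /ʃ/ → /t/, giving /atjpeðθiwg/.
Syllabifying with onset maximization leaves /j/, /g/ stranded (at most one coda consonant is licensed; onsets are limited to one consonant).
Inserting the epenthetic vowel yields /j/ → /je/, /g/ → /ge/.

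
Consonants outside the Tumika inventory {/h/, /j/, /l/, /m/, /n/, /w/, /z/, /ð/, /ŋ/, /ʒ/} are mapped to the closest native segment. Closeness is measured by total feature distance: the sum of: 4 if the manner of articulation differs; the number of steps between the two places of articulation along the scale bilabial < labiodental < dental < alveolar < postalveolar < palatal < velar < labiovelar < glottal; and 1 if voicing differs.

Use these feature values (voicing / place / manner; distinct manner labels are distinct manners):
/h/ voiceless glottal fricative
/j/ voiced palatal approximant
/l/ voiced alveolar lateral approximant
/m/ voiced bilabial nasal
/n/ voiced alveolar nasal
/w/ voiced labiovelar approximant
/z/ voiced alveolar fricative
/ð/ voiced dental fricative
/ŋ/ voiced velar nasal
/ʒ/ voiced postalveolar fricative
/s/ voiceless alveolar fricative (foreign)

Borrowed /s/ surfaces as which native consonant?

/z/ is closest: same manner (fricative), place distance 0 (alveolar→alveolar), voicing differs (+1); total 1. Next closest is /ð/ at distance 2.

z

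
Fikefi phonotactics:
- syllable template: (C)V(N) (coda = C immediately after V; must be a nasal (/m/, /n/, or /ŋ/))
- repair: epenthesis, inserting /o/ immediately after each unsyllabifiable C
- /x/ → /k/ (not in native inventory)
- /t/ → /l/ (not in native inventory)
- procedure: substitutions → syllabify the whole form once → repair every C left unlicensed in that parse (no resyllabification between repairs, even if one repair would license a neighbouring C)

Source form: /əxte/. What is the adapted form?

Substitution: /x/ → /k/, /t/ → /l/, giving /əkle/.
Syllabifying with onset maximization leaves /k/ stranded (only a nasal (/m/, /n/, or /ŋ/) is licensed in coda position; onsets are limited to one consonant).
Each unlicensed consonant becomes the onset of a new syllable: /k/ → /ko/.

əkole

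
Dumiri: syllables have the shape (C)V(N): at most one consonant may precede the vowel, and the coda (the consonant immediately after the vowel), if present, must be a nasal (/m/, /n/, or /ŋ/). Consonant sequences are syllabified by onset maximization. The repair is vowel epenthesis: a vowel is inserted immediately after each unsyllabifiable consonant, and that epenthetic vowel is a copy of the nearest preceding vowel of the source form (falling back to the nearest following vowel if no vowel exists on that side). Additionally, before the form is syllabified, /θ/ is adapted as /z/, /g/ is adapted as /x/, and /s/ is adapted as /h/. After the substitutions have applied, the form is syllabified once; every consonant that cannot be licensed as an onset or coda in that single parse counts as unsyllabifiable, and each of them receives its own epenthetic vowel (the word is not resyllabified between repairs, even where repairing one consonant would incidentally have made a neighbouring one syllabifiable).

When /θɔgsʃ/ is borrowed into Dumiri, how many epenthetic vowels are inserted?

After substitution the input is /zɔxhʃ/.
The unsyllabifiable consonants are /x/, /h/, /ʃ/; each receives one epenthetic vowel.

3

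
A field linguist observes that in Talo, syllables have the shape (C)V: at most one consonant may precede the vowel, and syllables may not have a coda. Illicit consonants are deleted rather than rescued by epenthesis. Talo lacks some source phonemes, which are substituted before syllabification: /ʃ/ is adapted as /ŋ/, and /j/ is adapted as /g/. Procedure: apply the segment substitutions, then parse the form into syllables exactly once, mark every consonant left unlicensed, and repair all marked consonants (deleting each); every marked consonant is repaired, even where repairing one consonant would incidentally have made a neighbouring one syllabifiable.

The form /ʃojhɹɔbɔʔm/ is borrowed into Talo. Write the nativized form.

ŋoɹɔbɔ

Substitution: /ʃ/ → /ŋ/, /j/ → /g/, giving /ŋoghɹɔbɔʔm/.
Syllabifying with onset maximization leaves /g/, /h/, /ʔ/, /m/ stranded (no codas are permitted; onsets are limited to one consonant).
Deletion applies to /g/, /h/, /ʔ/, /m/.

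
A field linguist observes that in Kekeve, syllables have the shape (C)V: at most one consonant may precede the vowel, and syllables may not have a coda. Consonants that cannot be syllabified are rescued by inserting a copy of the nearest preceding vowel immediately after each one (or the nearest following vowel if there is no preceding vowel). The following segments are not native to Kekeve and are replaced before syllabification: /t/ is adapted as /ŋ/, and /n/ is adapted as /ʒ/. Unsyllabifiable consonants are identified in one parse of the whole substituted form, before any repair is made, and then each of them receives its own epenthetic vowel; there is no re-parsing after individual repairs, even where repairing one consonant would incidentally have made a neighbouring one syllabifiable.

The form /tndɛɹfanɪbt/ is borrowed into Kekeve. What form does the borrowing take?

ŋɛʒɛdɛɹɛfaʒɪbɪŋɪ

Substitution: /t/ → /ŋ/, /n/ → /ʒ/, giving /ŋʒdɛɹfaʒɪbŋ/.
Under (C)V, the unsyllabifiable consonants are /ŋ/, /ʒ/, /ɹ/, /b/, /ŋ/ (no codas are permitted; onsets are limited to one consonant).
Epenthesis after each stranded consonant: /ŋ/ → /ŋɛ/, /ʒ/ → /ʒɛ/, /ɹ/ → /ɹɛ/, /b/ → /bɪ/, /ŋ/ → /ŋɪ/.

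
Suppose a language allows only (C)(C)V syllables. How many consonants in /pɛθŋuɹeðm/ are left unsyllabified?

Syllabifying with onset maximization leaves /ð/, /m/ stranded (no codas are permitted; onsets may contain at most 2 consonants).

2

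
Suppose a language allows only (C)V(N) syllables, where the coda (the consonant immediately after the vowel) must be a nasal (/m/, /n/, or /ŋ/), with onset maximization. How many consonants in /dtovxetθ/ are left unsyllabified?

4

The consonants /d/, /v/, /t/, /θ/ cannot be parsed into a legal (C)V(N) syllable (only a nasal (/m/, /n/, or /ŋ/) is licensed in coda position; onsets are limited to one consonant).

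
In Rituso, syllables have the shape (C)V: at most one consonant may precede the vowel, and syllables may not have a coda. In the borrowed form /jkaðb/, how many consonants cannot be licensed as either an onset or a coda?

The consonants /j/, /ð/, /b/ cannot be parsed into a legal (C)V syllable (no codas are permitted; onsets are limited to one consonant).

3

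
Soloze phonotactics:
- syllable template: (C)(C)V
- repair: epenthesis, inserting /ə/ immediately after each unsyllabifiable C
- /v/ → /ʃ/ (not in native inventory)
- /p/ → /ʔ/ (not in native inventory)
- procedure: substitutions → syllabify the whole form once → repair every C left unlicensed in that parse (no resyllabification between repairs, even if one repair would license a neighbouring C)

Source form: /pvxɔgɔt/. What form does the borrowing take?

Substitution: /p/ → /ʔ/, /v/ → /ʃ/, giving /ʔʃxɔgɔt/.
The consonants /ʔ/, /t/ cannot be parsed into a legal (C)(C)V syllable (no codas are permitted; onsets may contain at most 2 consonants).
Epenthesis after each stranded consonant: /ʔ/ → /ʔə/, /t/ → /tə/.

ʔəʃxɔgɔtə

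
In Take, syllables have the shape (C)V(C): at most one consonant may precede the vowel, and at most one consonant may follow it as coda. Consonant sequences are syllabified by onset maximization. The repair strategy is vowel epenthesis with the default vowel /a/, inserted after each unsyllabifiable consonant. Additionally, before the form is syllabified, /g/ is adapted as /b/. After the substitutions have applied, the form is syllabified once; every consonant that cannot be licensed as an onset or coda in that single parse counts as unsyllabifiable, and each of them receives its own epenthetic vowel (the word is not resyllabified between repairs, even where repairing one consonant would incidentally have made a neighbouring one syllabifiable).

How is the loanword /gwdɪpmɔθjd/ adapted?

Substitution: /g/ → /b/, giving /bwdɪpmɔθjd/.
Syllabifying with onset maximization leaves /b/, /w/, /j/, /d/ stranded (at most one coda consonant is licensed; onsets are limited to one consonant).
Epenthesis after each stranded consonant: /b/ → /ba/, /w/ → /wa/, /j/ → /ja/, /d/ → /da/.

bawadɪpmɔθjada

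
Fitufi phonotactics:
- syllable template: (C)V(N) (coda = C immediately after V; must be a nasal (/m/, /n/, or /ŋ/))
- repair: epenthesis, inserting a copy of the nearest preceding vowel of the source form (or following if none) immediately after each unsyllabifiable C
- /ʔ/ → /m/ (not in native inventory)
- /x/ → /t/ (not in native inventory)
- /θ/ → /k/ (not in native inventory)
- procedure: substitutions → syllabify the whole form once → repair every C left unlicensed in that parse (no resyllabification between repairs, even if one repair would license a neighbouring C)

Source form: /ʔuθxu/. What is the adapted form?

mukutu

Substitution: /ʔ/ → /m/, /θ/ → /k/, /x/ → /t/, giving /muktu/.
The consonants /k/ cannot be parsed into a legal (C)V(N) syllable (only a nasal (/m/, /n/, or /ŋ/) is licensed in coda position; onsets are limited to one consonant).
Each unlicensed consonant becomes the onset of a new syllable: /k/ → /ku/.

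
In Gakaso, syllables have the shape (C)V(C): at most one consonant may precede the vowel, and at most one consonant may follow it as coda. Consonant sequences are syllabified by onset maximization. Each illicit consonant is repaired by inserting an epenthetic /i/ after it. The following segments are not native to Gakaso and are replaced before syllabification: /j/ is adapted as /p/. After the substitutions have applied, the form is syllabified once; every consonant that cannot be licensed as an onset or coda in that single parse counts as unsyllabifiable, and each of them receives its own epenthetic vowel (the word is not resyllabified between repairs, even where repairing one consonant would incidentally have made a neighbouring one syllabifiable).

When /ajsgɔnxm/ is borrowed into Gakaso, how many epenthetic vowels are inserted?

3

After substitution the input is /apsgɔnxm/.
The unsyllabifiable consonants are /s/, /x/, /m/; each receives one epenthetic vowel.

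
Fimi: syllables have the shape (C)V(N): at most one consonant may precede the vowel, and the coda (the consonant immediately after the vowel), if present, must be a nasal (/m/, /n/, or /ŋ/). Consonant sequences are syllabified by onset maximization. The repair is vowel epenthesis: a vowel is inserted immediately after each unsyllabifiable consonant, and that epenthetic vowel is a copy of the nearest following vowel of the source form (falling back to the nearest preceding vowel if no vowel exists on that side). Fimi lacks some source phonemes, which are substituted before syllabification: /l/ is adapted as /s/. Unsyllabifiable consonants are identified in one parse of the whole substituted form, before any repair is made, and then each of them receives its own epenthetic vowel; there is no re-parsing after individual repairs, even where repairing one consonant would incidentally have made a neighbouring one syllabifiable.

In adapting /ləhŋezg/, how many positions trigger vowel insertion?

After substitution the input is /səhŋezg/.
The unsyllabifiable consonants are /h/, /z/, /g/; each receives one epenthetic vowel.

3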